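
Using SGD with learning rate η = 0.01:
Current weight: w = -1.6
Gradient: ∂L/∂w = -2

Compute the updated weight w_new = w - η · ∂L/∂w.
w_new = -1.58

w_new = w - η·∂L/∂w = -1.6 - 0.01×(-2) = -1.6 - (-0.02) = -1.58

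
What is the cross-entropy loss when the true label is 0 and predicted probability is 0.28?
L = 0.3285

L = -0·log(0.28) - 1·log(0.72) = -log(0.72) = 0.3285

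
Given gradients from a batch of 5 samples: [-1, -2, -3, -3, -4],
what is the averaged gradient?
Average gradient = -2.6

Average = (1/5)(-1 + -2 + -3 + -3 + -4) = -13/5 = -2.6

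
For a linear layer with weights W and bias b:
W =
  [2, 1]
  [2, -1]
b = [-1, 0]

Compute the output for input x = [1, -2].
y = [-1, 4]

Wx = [2×1 + 1×-2, 2×1 + -1×-2]
   = [0, 4]
y = Wx + b = [0 + -1, 4 + 0] = [-1, 4]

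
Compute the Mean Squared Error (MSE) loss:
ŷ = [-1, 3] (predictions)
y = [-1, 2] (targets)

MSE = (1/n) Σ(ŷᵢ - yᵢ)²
MSE = 0.5

MSE = (1/2)((-1--1)² + (3-2)²) = (1/2)(0 + 1) = 0.5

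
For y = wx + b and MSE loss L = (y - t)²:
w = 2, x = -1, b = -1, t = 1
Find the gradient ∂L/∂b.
∂L/∂b = -8

y = wx + b = (2)(-1) + -1 = -3
∂L/∂y = 2(y - t) = 2(-3 - 1) = -8
∂y/∂b = 1
∂L/∂b = ∂L/∂y · ∂y/∂b = -8 × 1 = -8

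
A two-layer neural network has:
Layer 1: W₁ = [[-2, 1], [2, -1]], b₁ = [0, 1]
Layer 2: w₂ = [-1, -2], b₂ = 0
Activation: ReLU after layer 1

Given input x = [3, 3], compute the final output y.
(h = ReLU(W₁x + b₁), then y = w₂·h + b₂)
y = -8

Layer 1 pre-activation: z₁ = [-3, 4]
After ReLU: h = [0, 4]
Layer 2 output: y = -1×0 + -2×4 + 0 = -8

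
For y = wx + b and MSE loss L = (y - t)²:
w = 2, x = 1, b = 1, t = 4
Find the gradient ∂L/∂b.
∂L/∂b = -2

y = wx + b = (2)(1) + 1 = 3
∂L/∂y = 2(y - t) = 2(3 - 4) = -2
∂y/∂b = 1
∂L/∂b = ∂L/∂y · ∂y/∂b = -2 × 1 = -2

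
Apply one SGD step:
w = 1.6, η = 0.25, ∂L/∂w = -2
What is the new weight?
w_new = 2.1

w_new = w - η·∂L/∂w = 1.6 - 0.25×(-2) = 1.6 - (-0.5) = 2.1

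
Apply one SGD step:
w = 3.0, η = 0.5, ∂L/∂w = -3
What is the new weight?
w_new = 4.5

w_new = w - η·∂L/∂w = 3.0 - 0.5×(-3) = 3.0 - (-1.5) = 4.5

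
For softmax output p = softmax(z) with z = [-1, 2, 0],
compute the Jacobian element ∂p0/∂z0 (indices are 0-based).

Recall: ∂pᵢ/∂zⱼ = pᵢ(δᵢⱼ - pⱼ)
∂p0/∂z0 = 0.04025

p = softmax(z) = [0.04201, 0.8438, 0.1142]
p0 = 0.04201

∂p0/∂z0 = p0(1 - p0) = 0.04201 × (1 - 0.04201) = 0.04025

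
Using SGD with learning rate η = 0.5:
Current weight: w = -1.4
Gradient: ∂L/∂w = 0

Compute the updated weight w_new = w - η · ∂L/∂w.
w_new = -1.4

w_new = w - η·∂L/∂w = -1.4 - 0.5×(0) = -1.4 - (0) = -1.4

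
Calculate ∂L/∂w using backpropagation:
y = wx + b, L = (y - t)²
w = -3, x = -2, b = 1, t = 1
∂L/∂w = -24

y = wx + b = (-3)(-2) + 1 = 7
∂L/∂y = 2(y - t) = 2(7 - 1) = 12
∂y/∂w = x = -2
∂L/∂w = ∂L/∂y · ∂y/∂w = 12 × -2 = -24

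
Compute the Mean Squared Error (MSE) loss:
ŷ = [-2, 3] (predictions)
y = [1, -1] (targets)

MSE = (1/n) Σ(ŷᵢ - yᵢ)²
MSE = 12.5

MSE = (1/2)((-2-1)² + (3--1)²) = (1/2)(9 + 16) = 12.5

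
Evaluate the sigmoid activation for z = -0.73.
0.3252

sigmoid(-0.73) = 1/(1 + e^(0.73)) = 1/(1 + 2.075) = 0.3252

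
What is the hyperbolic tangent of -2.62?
-0.9895

tanh(-2.62) = (e^(-2.62) - e^(2.62))/(e^(-2.62) + e^(2.62)) = -0.9895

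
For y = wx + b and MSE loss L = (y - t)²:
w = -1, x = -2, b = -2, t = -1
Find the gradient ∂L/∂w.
∂L/∂w = -4

y = wx + b = (-1)(-2) + -2 = 0
∂L/∂y = 2(y - t) = 2(0 - -1) = 2
∂y/∂w = x = -2
∂L/∂w = ∂L/∂y · ∂y/∂w = 2 × -2 = -4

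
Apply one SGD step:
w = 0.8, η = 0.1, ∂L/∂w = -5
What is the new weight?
w_new = 1.3

w_new = w - η·∂L/∂w = 0.8 - 0.1×(-5) = 0.8 - (-0.5) = 1.3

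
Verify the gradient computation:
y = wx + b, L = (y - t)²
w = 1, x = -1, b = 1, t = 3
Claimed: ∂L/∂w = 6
Correct

y = (1)(-1) + 1 = 0
∂L/∂y = 2(y - t) = 2(0 - 3) = -6
∂y/∂w = x = -1
∂L/∂w = -6 × -1 = 6

Claimed value: 6
Correct: The correct gradient is 6.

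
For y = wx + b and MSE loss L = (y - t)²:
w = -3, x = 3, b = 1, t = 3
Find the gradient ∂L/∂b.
∂L/∂b = -22

y = wx + b = (-3)(3) + 1 = -8
∂L/∂y = 2(y - t) = 2(-8 - 3) = -22
∂y/∂b = 1
∂L/∂b = ∂L/∂y · ∂y/∂b = -22 × 1 = -22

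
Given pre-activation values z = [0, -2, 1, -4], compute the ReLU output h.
h = [0, 0, 1, 0]

ReLU applied element-wise: max(0,0)=0, max(0,-2)=0, max(0,1)=1, max(0,-4)=0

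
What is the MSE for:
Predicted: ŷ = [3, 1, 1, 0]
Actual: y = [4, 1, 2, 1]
MSE = 0.75

MSE = (1/4)((3-4)² + (1-1)² + (1-2)² + (0-1)²) = (1/4)(1 + 0 + 1 + 1) = 0.75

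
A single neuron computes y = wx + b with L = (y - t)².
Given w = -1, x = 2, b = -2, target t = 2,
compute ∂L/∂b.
∂L/∂b = -12

y = wx + b = (-1)(2) + -2 = -4
∂L/∂y = 2(y - t) = 2(-4 - 2) = -12
∂y/∂b = 1
∂L/∂b = ∂L/∂y · ∂y/∂b = -12 × 1 = -12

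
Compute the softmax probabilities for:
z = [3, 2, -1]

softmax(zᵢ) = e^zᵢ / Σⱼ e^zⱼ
p = [0.7214, 0.2654, 0.0132]

exp(z) = [20.09, 7.389, 0.3679]
Sum = 27.84
p = [0.7214, 0.2654, 0.0132]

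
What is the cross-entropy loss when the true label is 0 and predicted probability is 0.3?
L = 0.3567

L = -0·log(0.3) - 1·log(0.7) = -log(0.7) = 0.3567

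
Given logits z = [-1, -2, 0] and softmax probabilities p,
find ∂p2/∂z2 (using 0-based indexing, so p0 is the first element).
∂p2/∂z2 = 0.2227

p = softmax(z) = [0.2447, 0.09003, 0.6652]
p2 = 0.6652

∂p2/∂z2 = p2(1 - p2) = 0.6652 × (1 - 0.6652) = 0.2227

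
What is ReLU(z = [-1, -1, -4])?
h = [0, 0, 0]

ReLU applied element-wise: max(0,-1)=0, max(0,-1)=0, max(0,-4)=0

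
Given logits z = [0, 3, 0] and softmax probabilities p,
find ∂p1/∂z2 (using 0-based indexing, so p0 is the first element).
∂p1/∂z2 = -0.04118

p = softmax(z) = [0.04528, 0.9094, 0.04528]
p1 = 0.9094, p2 = 0.04528

∂p1/∂z2 = -p1 × p2 = -0.9094 × 0.04528 = -0.04118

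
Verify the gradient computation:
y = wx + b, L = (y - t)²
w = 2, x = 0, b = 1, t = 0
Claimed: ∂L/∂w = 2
Incorrect

y = (2)(0) + 1 = 1
∂L/∂y = 2(y - t) = 2(1 - 0) = 2
∂y/∂w = x = 0
∂L/∂w = 2 × 0 = 0

Claimed value: 2
Incorrect: The correct gradient is 0.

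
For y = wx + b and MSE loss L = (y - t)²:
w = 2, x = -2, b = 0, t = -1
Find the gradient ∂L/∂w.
∂L/∂w = 12

y = wx + b = (2)(-2) + 0 = -4
∂L/∂y = 2(y - t) = 2(-4 - -1) = -6
∂y/∂w = x = -2
∂L/∂w = ∂L/∂y · ∂y/∂w = -6 × -2 = 12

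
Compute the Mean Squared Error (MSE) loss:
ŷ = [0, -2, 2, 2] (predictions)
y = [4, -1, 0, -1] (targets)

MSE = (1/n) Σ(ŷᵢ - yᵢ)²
MSE = 7.5

MSE = (1/4)((0-4)² + (-2--1)² + (2-0)² + (2--1)²) = (1/4)(16 + 1 + 4 + 9) = 7.5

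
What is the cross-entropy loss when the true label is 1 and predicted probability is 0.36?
L = 1.022

L = -1·log(0.36) - 0·log(0.64) = -log(0.36) = 1.022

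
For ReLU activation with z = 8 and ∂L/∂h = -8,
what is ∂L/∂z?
∂L/∂z = -8

h = ReLU(8) = 8
Since z > 0: ∂h/∂z = 1
∂L/∂z = ∂L/∂h · ∂h/∂z = -8 × 1 = -8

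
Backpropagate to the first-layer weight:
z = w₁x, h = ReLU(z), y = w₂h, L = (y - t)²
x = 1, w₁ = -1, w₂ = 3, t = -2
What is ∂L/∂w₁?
∂L/∂w₁ = 0

Forward pass:
z = w₁x = -1×1 = -1
h = ReLU(-1) = 0
y = w₂h = 3×0 = 0

Backward pass:
∂L/∂y = 2(y - t) = 2(0 - -2) = 4
∂y/∂h = w₂ = 3
∂h/∂z = 0 (ReLU derivative)
∂z/∂w₁ = x = 1

∂L/∂w₁ = 4 × 3 × 0 × 1 = 0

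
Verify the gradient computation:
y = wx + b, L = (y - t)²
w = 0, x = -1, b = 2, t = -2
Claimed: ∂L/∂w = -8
Correct

y = (0)(-1) + 2 = 2
∂L/∂y = 2(y - t) = 2(2 - -2) = 8
∂y/∂w = x = -1
∂L/∂w = 8 × -1 = -8

Claimed value: -8
Correct: The correct gradient is -8.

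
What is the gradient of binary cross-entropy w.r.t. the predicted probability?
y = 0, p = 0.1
∂L/∂p = 1.111

∂L/∂p = -y/p + (1-y)/(1-p) = 0 + 1/0.9 = 1.111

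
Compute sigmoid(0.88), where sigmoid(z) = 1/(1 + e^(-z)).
0.7068

sigmoid(0.88) = 1/(1 + e^(-0.88)) = 1/(1 + 0.4148) = 0.7068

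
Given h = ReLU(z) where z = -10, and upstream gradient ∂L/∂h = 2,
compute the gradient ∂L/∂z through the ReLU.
∂L/∂z = 0

h = ReLU(-10) = 0
Since z < 0: ∂h/∂z = 0
∂L/∂z = ∂L/∂h · ∂h/∂z = 2 × 0 = 0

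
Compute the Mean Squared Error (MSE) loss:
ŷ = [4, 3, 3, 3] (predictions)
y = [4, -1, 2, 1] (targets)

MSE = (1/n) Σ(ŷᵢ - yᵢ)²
MSE = 5.25

MSE = (1/4)((4-4)² + (3--1)² + (3-2)² + (3-1)²) = (1/4)(0 + 16 + 1 + 4) = 5.25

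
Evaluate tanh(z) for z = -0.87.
-0.7014

tanh(-0.87) = (e^(-0.87) - e^(0.87))/(e^(-0.87) + e^(0.87)) = -0.7014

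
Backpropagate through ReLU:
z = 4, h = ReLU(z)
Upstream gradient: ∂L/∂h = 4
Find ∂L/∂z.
∂L/∂z = 4

h = ReLU(4) = 4
Since z > 0: ∂h/∂z = 1
∂L/∂z = ∂L/∂h · ∂h/∂z = 4 × 1 = 4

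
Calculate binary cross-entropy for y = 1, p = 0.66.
L = 0.4155

L = -1·log(0.66) - 0·log(0.34) = -log(0.66) = 0.4155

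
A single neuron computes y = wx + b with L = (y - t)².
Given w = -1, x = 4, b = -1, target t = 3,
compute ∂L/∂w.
∂L/∂w = -64

y = wx + b = (-1)(4) + -1 = -5
∂L/∂y = 2(y - t) = 2(-5 - 3) = -16
∂y/∂w = x = 4
∂L/∂w = ∂L/∂y · ∂y/∂w = -16 × 4 = -64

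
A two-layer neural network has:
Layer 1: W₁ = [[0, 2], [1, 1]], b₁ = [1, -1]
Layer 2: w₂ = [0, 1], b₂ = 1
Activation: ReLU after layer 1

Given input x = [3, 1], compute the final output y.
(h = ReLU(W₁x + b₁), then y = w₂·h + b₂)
y = 4

Layer 1 pre-activation: z₁ = [3, 3]
After ReLU: h = [3, 3]
Layer 2 output: y = 0×3 + 1×3 + 1 = 4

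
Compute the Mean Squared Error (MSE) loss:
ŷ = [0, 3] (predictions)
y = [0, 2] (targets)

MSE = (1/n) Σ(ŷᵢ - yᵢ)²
MSE = 0.5

MSE = (1/2)((0-0)² + (3-2)²) = (1/2)(0 + 1) = 0.5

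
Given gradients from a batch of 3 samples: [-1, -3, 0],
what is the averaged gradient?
Average gradient = -1.333

Average = (1/3)(-1 + -3 + 0) = -4/3 = -1.333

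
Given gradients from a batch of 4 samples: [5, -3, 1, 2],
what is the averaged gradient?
Average gradient = 1.25

Average = (1/4)(5 + -3 + 1 + 2) = 5/4 = 1.25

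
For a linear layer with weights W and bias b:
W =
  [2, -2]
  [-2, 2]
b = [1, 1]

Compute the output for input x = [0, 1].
y = [-1, 3]

Wx = [2×0 + -2×1, -2×0 + 2×1]
   = [-2, 2]
y = Wx + b = [-2 + 1, 2 + 1] = [-1, 3]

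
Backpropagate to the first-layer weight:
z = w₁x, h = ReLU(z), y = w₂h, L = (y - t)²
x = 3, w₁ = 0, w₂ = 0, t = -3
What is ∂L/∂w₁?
∂L/∂w₁ = 0

Forward pass:
z = w₁x = 0×3 = 0
h = ReLU(0) = 0
y = w₂h = 0×0 = 0

Backward pass:
∂L/∂y = 2(y - t) = 2(0 - -3) = 6
∂y/∂h = w₂ = 0
∂h/∂z = 0 (ReLU derivative)
∂z/∂w₁ = x = 3

∂L/∂w₁ = 6 × 0 × 0 × 3 = 0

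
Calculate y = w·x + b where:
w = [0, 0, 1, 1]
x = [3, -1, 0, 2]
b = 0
y = 2

y = (0)(3) + (0)(-1) + (1)(0) + (1)(2) + 0 = 2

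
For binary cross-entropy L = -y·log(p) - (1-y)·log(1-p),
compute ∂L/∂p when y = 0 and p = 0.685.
∂L/∂p = 3.175

∂L/∂p = -y/p + (1-y)/(1-p) = 0 + 1/0.315 = 3.175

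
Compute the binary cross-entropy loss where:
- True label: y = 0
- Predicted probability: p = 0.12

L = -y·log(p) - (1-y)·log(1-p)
L = 0.1278

L = -0·log(0.12) - 1·log(0.88) = -log(0.88) = 0.1278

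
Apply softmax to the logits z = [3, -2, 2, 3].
p = [0.4211, 0.0028, 0.1549, 0.4211]

exp(z) = [20.09, 0.1353, 7.389, 20.09]
Sum = 47.7
p = [0.4211, 0.0028, 0.1549, 0.4211]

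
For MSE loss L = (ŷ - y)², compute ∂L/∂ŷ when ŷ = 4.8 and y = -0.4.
∂L/∂ŷ = 10.4

∂L/∂ŷ = 2(ŷ - y) = 2(4.8 - -0.4) = 2(5.2) = 10.4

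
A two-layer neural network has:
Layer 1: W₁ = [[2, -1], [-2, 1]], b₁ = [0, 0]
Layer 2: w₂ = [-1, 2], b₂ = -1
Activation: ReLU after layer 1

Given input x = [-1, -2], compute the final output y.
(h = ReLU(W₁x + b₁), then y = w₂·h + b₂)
y = -1

Layer 1 pre-activation: z₁ = [0, 0]
After ReLU: h = [0, 0]
Layer 2 output: y = -1×0 + 2×0 + -1 = -1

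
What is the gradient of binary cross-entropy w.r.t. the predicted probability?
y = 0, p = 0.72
∂L/∂p = 3.571

∂L/∂p = -y/p + (1-y)/(1-p) = 0 + 1/0.28 = 3.571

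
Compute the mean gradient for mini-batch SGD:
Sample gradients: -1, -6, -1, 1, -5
Average gradient = -2.4

Average = (1/5)(-1 + -6 + -1 + 1 + -5) = -12/5 = -2.4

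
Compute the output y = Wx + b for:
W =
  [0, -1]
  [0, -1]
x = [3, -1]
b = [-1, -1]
y = [0, 0]

Wx = [0×3 + -1×-1, 0×3 + -1×-1]
   = [1, 1]
y = Wx + b = [1 + -1, 1 + -1] = [0, 0]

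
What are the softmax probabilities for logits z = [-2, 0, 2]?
p = [0.0159, 0.1173, 0.8668]

exp(z) = [0.1353, 1, 7.389]
Sum = 8.524
p = [0.0159, 0.1173, 0.8668]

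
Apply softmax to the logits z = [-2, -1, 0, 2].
p = [0.0152, 0.0414, 0.1125, 0.831]

exp(z) = [0.1353, 0.3679, 1, 7.389]
Sum = 8.892
p = [0.0152, 0.0414, 0.1125, 0.831]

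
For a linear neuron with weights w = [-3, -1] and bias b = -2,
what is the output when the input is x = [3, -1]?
y = -10

y = (-3)(3) + (-1)(-1) + -2 = -10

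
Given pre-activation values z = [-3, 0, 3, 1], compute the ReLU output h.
h = [0, 0, 3, 1]

ReLU applied element-wise: max(0,-3)=0, max(0,0)=0, max(0,3)=3, max(0,1)=1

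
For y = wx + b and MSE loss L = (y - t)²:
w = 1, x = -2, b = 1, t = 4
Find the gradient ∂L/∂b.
∂L/∂b = -10

y = wx + b = (1)(-2) + 1 = -1
∂L/∂y = 2(y - t) = 2(-1 - 4) = -10
∂y/∂b = 1
∂L/∂b = ∂L/∂y · ∂y/∂b = -10 × 1 = -10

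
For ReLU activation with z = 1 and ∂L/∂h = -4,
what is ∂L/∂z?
∂L/∂z = -4

h = ReLU(1) = 1
Since z > 0: ∂h/∂z = 1
∂L/∂z = ∂L/∂h · ∂h/∂z = -4 × 1 = -4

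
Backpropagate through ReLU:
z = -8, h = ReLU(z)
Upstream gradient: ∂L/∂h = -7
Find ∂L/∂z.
∂L/∂z = 0

h = ReLU(-8) = 0
Since z < 0: ∂h/∂z = 0
∂L/∂z = ∂L/∂h · ∂h/∂z = -7 × 0 = 0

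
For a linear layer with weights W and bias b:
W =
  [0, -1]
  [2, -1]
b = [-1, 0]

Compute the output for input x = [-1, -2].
y = [1, 0]

Wx = [0×-1 + -1×-2, 2×-1 + -1×-2]
   = [2, 0]
y = Wx + b = [2 + -1, 0 + 0] = [1, 0]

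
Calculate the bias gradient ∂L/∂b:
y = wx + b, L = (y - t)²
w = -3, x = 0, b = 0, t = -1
∂L/∂b = 2

y = wx + b = (-3)(0) + 0 = 0
∂L/∂y = 2(y - t) = 2(0 - -1) = 2
∂y/∂b = 1
∂L/∂b = ∂L/∂y · ∂y/∂b = 2 × 1 = 2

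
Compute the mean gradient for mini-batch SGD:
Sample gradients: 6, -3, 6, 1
Average gradient = 2.5

Average = (1/4)(6 + -3 + 6 + 1) = 10/4 = 2.5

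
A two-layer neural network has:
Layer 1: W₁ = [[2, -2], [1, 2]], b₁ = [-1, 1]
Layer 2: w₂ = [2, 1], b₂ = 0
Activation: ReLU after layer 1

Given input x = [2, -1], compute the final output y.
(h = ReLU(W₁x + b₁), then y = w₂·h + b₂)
y = 11

Layer 1 pre-activation: z₁ = [5, 1]
After ReLU: h = [5, 1]
Layer 2 output: y = 2×5 + 1×1 + 0 = 11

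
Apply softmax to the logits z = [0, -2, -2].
p = [0.787, 0.1065, 0.1065]

exp(z) = [1, 0.1353, 0.1353]
Sum = 1.271
p = [0.787, 0.1065, 0.1065]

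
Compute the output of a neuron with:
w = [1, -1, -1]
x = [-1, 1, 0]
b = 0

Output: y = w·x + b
y = -2

y = (1)(-1) + (-1)(1) + (-1)(0) + 0 = -2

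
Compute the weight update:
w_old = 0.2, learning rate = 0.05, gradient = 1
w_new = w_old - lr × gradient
w_new = 0.15

w_new = w - η·∂L/∂w = 0.2 - 0.05×(1) = 0.2 - (0.05) = 0.15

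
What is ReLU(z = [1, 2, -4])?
h = [1, 2, 0]

ReLU applied element-wise: max(0,1)=1, max(0,2)=2, max(0,-4)=0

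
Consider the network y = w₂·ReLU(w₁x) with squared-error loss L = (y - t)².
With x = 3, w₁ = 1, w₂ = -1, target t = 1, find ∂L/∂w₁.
∂L/∂w₁ = 24

Forward pass:
z = w₁x = 1×3 = 3
h = ReLU(3) = 3
y = w₂h = -1×3 = -3

Backward pass:
∂L/∂y = 2(y - t) = 2(-3 - 1) = -8
∂y/∂h = w₂ = -1
∂h/∂z = 1 (ReLU derivative)
∂z/∂w₁ = x = 3

∂L/∂w₁ = -8 × -1 × 1 × 3 = 24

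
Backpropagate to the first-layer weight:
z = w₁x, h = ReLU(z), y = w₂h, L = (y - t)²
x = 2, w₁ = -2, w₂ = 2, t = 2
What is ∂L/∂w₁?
∂L/∂w₁ = 0

Forward pass:
z = w₁x = -2×2 = -4
h = ReLU(-4) = 0
y = w₂h = 2×0 = 0

Backward pass:
∂L/∂y = 2(y - t) = 2(0 - 2) = -4
∂y/∂h = w₂ = 2
∂h/∂z = 0 (ReLU derivative)
∂z/∂w₁ = x = 2

∂L/∂w₁ = -4 × 2 × 0 × 2 = 0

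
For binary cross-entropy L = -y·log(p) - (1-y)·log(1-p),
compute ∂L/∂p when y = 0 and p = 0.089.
∂L/∂p = 1.098

∂L/∂p = -y/p + (1-y)/(1-p) = 0 + 1/0.911 = 1.098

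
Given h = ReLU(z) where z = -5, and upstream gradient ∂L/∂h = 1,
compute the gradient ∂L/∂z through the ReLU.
∂L/∂z = 0

h = ReLU(-5) = 0
Since z < 0: ∂h/∂z = 0
∂L/∂z = ∂L/∂h · ∂h/∂z = 1 × 0 = 0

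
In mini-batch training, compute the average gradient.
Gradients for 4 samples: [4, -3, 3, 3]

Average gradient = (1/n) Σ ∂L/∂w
Average gradient = 1.75

Average = (1/4)(4 + -3 + 3 + 3) = 7/4 = 1.75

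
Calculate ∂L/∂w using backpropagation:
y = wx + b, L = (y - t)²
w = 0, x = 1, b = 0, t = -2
∂L/∂w = 4

y = wx + b = (0)(1) + 0 = 0
∂L/∂y = 2(y - t) = 2(0 - -2) = 4
∂y/∂w = x = 1
∂L/∂w = ∂L/∂y · ∂y/∂w = 4 × 1 = 4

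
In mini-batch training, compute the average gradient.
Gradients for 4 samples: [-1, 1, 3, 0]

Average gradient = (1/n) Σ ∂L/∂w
Average gradient = 0.75

Average = (1/4)(-1 + 1 + 3 + 0) = 3/4 = 0.75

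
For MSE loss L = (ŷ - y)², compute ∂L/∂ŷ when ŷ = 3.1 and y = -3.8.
∂L/∂ŷ = 13.8

∂L/∂ŷ = 2(ŷ - y) = 2(3.1 - -3.8) = 2(6.9) = 13.8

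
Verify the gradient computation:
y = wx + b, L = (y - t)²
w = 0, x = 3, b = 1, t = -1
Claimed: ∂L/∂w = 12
Correct

y = (0)(3) + 1 = 1
∂L/∂y = 2(y - t) = 2(1 - -1) = 4
∂y/∂w = x = 3
∂L/∂w = 4 × 3 = 12

Claimed value: 12
Correct: The correct gradient is 12.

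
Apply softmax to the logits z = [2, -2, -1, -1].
p = [0.8945, 0.0164, 0.0445, 0.0445]

exp(z) = [7.389, 0.1353, 0.3679, 0.3679]
Sum = 8.26
p = [0.8945, 0.0164, 0.0445, 0.0445]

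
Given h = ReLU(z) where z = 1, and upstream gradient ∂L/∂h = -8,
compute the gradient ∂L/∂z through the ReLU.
∂L/∂z = -8

h = ReLU(1) = 1
Since z > 0: ∂h/∂z = 1
∂L/∂z = ∂L/∂h · ∂h/∂z = -8 × 1 = -8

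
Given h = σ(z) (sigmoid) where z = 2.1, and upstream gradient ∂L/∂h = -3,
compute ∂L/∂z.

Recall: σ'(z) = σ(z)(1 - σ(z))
∂L/∂z = -0.2916

σ(2.1) = 0.8909
σ'(2.1) = σ(2.1)(1 - σ(2.1)) = 0.8909 × 0.1091 = 0.09719
∂L/∂z = ∂L/∂h · σ'(z) = -3 × 0.09719 = -0.2916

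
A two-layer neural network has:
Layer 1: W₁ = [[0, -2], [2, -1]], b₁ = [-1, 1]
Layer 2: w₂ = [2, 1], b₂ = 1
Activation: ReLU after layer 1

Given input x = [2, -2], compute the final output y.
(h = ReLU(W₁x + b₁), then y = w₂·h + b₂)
y = 14

Layer 1 pre-activation: z₁ = [3, 7]
After ReLU: h = [3, 7]
Layer 2 output: y = 2×3 + 1×7 + 1 = 14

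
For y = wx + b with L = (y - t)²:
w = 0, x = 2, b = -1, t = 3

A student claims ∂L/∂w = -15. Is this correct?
Incorrect

y = (0)(2) + -1 = -1
∂L/∂y = 2(y - t) = 2(-1 - 3) = -8
∂y/∂w = x = 2
∂L/∂w = -8 × 2 = -16

Claimed value: -15
Incorrect: The correct gradient is -16.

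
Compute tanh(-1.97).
-0.9618

tanh(-1.97) = (e^(-1.97) - e^(1.97))/(e^(-1.97) + e^(1.97)) = -0.9618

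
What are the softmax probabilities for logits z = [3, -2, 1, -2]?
p = [0.8705, 0.0059, 0.1178, 0.0059]

exp(z) = [20.09, 0.1353, 2.718, 0.1353]
Sum = 23.07
p = [0.8705, 0.0059, 0.1178, 0.0059]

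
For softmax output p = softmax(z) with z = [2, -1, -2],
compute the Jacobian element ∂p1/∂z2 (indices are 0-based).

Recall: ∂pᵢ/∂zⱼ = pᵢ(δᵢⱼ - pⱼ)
∂p1/∂z2 = -0.0007993

p = softmax(z) = [0.9362, 0.04661, 0.01715]
p1 = 0.04661, p2 = 0.01715

∂p1/∂z2 = -p1 × p2 = -0.04661 × 0.01715 = -0.0007993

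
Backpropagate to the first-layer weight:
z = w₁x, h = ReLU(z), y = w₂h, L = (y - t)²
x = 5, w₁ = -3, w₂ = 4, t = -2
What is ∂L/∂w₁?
∂L/∂w₁ = 0

Forward pass:
z = w₁x = -3×5 = -15
h = ReLU(-15) = 0
y = w₂h = 4×0 = 0

Backward pass:
∂L/∂y = 2(y - t) = 2(0 - -2) = 4
∂y/∂h = w₂ = 4
∂h/∂z = 0 (ReLU derivative)
∂z/∂w₁ = x = 5

∂L/∂w₁ = 4 × 4 × 0 × 5 = 0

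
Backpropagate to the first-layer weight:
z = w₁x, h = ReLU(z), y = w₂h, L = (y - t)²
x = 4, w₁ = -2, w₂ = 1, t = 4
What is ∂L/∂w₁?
∂L/∂w₁ = 0

Forward pass:
z = w₁x = -2×4 = -8
h = ReLU(-8) = 0
y = w₂h = 1×0 = 0

Backward pass:
∂L/∂y = 2(y - t) = 2(0 - 4) = -8
∂y/∂h = w₂ = 1
∂h/∂z = 0 (ReLU derivative)
∂z/∂w₁ = x = 4

∂L/∂w₁ = -8 × 1 × 0 × 4 = 0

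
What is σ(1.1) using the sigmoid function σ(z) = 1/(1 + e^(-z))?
0.7503

sigmoid(1.1) = 1/(1 + e^(-1.1)) = 1/(1 + 0.3329) = 0.7503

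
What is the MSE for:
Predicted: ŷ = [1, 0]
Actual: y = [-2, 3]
MSE = 9

MSE = (1/2)((1--2)² + (0-3)²) = (1/2)(9 + 9) = 9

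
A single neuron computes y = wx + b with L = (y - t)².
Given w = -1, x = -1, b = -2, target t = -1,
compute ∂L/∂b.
∂L/∂b = 0

y = wx + b = (-1)(-1) + -2 = -1
∂L/∂y = 2(y - t) = 2(-1 - -1) = 0
∂y/∂b = 1
∂L/∂b = ∂L/∂y · ∂y/∂b = 0 × 1 = 0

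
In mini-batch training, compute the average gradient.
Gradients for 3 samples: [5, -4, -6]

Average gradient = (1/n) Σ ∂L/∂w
Average gradient = -1.667

Average = (1/3)(5 + -4 + -6) = -5/3 = -1.667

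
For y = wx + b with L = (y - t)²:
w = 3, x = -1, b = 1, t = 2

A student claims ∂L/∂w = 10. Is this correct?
Incorrect

y = (3)(-1) + 1 = -2
∂L/∂y = 2(y - t) = 2(-2 - 2) = -8
∂y/∂w = x = -1
∂L/∂w = -8 × -1 = 8

Claimed value: 10
Incorrect: The correct gradient is 8.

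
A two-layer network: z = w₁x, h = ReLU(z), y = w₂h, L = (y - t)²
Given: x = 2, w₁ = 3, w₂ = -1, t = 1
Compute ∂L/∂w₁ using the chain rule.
∂L/∂w₁ = 28

Forward pass:
z = w₁x = 3×2 = 6
h = ReLU(6) = 6
y = w₂h = -1×6 = -6

Backward pass:
∂L/∂y = 2(y - t) = 2(-6 - 1) = -14
∂y/∂h = w₂ = -1
∂h/∂z = 1 (ReLU derivative)
∂z/∂w₁ = x = 2

∂L/∂w₁ = -14 × -1 × 1 × 2 = 28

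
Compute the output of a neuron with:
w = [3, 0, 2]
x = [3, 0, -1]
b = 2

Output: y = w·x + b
y = 9

y = (3)(3) + (0)(0) + (2)(-1) + 2 = 9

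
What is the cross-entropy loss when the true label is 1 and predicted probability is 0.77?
L = 0.2614

L = -1·log(0.77) - 0·log(0.23) = -log(0.77) = 0.2614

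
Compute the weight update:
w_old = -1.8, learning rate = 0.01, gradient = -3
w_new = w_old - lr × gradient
w_new = -1.77

w_new = w - η·∂L/∂w = -1.8 - 0.01×(-3) = -1.8 - (-0.03) = -1.77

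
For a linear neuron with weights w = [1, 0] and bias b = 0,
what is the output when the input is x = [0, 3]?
y = 0

y = (1)(0) + (0)(3) + 0 = 0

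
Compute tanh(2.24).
0.9776

tanh(2.24) = (e^(2.24) - e^(-2.24))/(e^(2.24) + e^(-2.24)) = 0.9776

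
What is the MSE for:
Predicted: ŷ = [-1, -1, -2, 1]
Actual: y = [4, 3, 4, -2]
MSE = 21.5

MSE = (1/4)((-1-4)² + (-1-3)² + (-2-4)² + (1--2)²) = (1/4)(25 + 16 + 36 + 9) = 21.5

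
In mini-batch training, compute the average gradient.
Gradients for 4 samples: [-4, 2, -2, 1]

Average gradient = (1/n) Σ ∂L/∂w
Average gradient = -0.75

Average = (1/4)(-4 + 2 + -2 + 1) = -3/4 = -0.75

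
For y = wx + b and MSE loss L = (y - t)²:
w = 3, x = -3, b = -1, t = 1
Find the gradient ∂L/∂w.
∂L/∂w = 66

y = wx + b = (3)(-3) + -1 = -10
∂L/∂y = 2(y - t) = 2(-10 - 1) = -22
∂y/∂w = x = -3
∂L/∂w = ∂L/∂y · ∂y/∂w = -22 × -3 = 66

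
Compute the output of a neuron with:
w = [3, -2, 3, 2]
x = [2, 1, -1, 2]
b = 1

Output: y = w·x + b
y = 6

y = (3)(2) + (-2)(1) + (3)(-1) + (2)(2) + 1 = 6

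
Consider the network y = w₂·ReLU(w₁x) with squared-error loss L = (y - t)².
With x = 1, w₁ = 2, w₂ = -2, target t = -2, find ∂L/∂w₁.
∂L/∂w₁ = 8

Forward pass:
z = w₁x = 2×1 = 2
h = ReLU(2) = 2
y = w₂h = -2×2 = -4

Backward pass:
∂L/∂y = 2(y - t) = 2(-4 - -2) = -4
∂y/∂h = w₂ = -2
∂h/∂z = 1 (ReLU derivative)
∂z/∂w₁ = x = 1

∂L/∂w₁ = -4 × -2 × 1 × 1 = 8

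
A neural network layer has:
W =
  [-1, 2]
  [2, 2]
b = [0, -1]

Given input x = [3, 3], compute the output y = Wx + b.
y = [3, 11]

Wx = [-1×3 + 2×3, 2×3 + 2×3]
   = [3, 12]
y = Wx + b = [3 + 0, 12 + -1] = [3, 11]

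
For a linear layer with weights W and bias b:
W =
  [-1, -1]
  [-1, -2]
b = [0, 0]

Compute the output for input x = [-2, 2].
y = [0, -2]

Wx = [-1×-2 + -1×2, -1×-2 + -2×2]
   = [0, -2]
y = Wx + b = [0 + 0, -2 + 0] = [0, -2]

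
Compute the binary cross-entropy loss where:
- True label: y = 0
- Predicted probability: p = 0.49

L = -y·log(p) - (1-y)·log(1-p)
L = 0.6733

L = -0·log(0.49) - 1·log(0.51) = -log(0.51) = 0.6733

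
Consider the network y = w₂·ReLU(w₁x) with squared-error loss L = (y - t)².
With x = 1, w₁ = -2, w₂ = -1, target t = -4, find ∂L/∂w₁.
∂L/∂w₁ = 0

Forward pass:
z = w₁x = -2×1 = -2
h = ReLU(-2) = 0
y = w₂h = -1×0 = 0

Backward pass:
∂L/∂y = 2(y - t) = 2(0 - -4) = 8
∂y/∂h = w₂ = -1
∂h/∂z = 0 (ReLU derivative)
∂z/∂w₁ = x = 1

∂L/∂w₁ = 8 × -1 × 0 × 1 = 0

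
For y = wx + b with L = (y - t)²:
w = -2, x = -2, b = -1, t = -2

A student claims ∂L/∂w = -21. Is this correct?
Incorrect

y = (-2)(-2) + -1 = 3
∂L/∂y = 2(y - t) = 2(3 - -2) = 10
∂y/∂w = x = -2
∂L/∂w = 10 × -2 = -20

Claimed value: -21
Incorrect: The correct gradient is -20.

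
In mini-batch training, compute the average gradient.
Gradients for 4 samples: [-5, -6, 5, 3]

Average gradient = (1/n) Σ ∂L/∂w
Average gradient = -0.75

Average = (1/4)(-5 + -6 + 5 + 3) = -3/4 = -0.75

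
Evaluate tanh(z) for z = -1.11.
-0.8041

tanh(-1.11) = (e^(-1.11) - e^(1.11))/(e^(-1.11) + e^(1.11)) = -0.8041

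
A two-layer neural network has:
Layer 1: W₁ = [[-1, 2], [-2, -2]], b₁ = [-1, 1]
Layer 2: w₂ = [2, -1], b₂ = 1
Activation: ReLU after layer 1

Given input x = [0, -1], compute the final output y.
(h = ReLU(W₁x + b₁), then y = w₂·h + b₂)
y = -2

Layer 1 pre-activation: z₁ = [-3, 3]
After ReLU: h = [0, 3]
Layer 2 output: y = 2×0 + -1×3 + 1 = -2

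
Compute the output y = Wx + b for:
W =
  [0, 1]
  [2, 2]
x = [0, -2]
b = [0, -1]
y = [-2, -5]

Wx = [0×0 + 1×-2, 2×0 + 2×-2]
   = [-2, -4]
y = Wx + b = [-2 + 0, -4 + -1] = [-2, -5]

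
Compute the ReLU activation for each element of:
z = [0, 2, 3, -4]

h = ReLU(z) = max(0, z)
h = [0, 2, 3, 0]

ReLU applied element-wise: max(0,0)=0, max(0,2)=2, max(0,3)=3, max(0,-4)=0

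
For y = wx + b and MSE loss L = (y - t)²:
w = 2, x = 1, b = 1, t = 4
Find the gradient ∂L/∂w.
∂L/∂w = -2

y = wx + b = (2)(1) + 1 = 3
∂L/∂y = 2(y - t) = 2(3 - 4) = -2
∂y/∂w = x = 1
∂L/∂w = ∂L/∂y · ∂y/∂w = -2 × 1 = -2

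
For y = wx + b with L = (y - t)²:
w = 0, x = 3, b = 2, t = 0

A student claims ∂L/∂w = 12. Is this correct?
Correct

y = (0)(3) + 2 = 2
∂L/∂y = 2(y - t) = 2(2 - 0) = 4
∂y/∂w = x = 3
∂L/∂w = 4 × 3 = 12

Claimed value: 12
Correct: The correct gradient is 12.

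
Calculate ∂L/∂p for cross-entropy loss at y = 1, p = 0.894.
∂L/∂p = -1.119

∂L/∂p = -y/p + (1-y)/(1-p) = -1/0.894 + 0 = -1.119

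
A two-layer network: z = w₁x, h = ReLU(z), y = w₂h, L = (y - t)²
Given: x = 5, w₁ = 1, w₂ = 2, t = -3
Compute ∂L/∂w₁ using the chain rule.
∂L/∂w₁ = 260

Forward pass:
z = w₁x = 1×5 = 5
h = ReLU(5) = 5
y = w₂h = 2×5 = 10

Backward pass:
∂L/∂y = 2(y - t) = 2(10 - -3) = 26
∂y/∂h = w₂ = 2
∂h/∂z = 1 (ReLU derivative)
∂z/∂w₁ = x = 5

∂L/∂w₁ = 26 × 2 × 1 × 5 = 260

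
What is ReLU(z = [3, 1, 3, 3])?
h = [3, 1, 3, 3]

ReLU applied element-wise: max(0,3)=3, max(0,1)=1, max(0,3)=3, max(0,3)=3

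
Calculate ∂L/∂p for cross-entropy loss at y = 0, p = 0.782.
∂L/∂p = 4.587

∂L/∂p = -y/p + (1-y)/(1-p) = 0 + 1/0.218 = 4.587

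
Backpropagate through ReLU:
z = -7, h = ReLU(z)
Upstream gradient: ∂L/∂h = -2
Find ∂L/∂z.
∂L/∂z = 0

h = ReLU(-7) = 0
Since z < 0: ∂h/∂z = 0
∂L/∂z = ∂L/∂h · ∂h/∂z = -2 × 0 = 0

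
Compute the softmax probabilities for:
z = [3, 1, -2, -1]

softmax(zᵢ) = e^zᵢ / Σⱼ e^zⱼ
p = [0.8618, 0.1166, 0.0058, 0.0158]

exp(z) = [20.09, 2.718, 0.1353, 0.3679]
Sum = 23.31
p = [0.8618, 0.1166, 0.0058, 0.0158]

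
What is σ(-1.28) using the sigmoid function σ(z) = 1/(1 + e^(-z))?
0.2176

sigmoid(-1.28) = 1/(1 + e^(1.28)) = 1/(1 + 3.597) = 0.2176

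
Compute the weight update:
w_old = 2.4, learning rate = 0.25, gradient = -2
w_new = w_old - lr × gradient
w_new = 2.9

w_new = w - η·∂L/∂w = 2.4 - 0.25×(-2) = 2.4 - (-0.5) = 2.9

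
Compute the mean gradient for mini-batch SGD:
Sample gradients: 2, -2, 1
Average gradient = 0.3333

Average = (1/3)(2 + -2 + 1) = 1/3 = 0.3333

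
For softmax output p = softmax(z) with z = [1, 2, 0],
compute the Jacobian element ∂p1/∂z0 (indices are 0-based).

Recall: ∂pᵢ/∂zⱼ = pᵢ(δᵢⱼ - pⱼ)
∂p1/∂z0 = -0.1628

p = softmax(z) = [0.2447, 0.6652, 0.09003]
p1 = 0.6652, p0 = 0.2447

∂p1/∂z0 = -p1 × p0 = -0.6652 × 0.2447 = -0.1628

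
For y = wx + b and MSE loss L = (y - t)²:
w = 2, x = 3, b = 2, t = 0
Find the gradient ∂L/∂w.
∂L/∂w = 48

y = wx + b = (2)(3) + 2 = 8
∂L/∂y = 2(y - t) = 2(8 - 0) = 16
∂y/∂w = x = 3
∂L/∂w = ∂L/∂y · ∂y/∂w = 16 × 3 = 48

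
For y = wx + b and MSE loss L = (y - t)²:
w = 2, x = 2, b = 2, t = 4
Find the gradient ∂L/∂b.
∂L/∂b = 4

y = wx + b = (2)(2) + 2 = 6
∂L/∂y = 2(y - t) = 2(6 - 4) = 4
∂y/∂b = 1
∂L/∂b = ∂L/∂y · ∂y/∂b = 4 × 1 = 4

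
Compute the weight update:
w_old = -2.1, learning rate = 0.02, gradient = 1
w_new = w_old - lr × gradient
w_new = -2.12

w_new = w - η·∂L/∂w = -2.1 - 0.02×(1) = -2.1 - (0.02) = -2.12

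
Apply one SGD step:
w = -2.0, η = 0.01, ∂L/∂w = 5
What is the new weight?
w_new = -2.05

w_new = w - η·∂L/∂w = -2.0 - 0.01×(5) = -2.0 - (0.05) = -2.05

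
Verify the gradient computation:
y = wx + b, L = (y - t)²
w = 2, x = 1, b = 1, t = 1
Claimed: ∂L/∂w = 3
Incorrect

y = (2)(1) + 1 = 3
∂L/∂y = 2(y - t) = 2(3 - 1) = 4
∂y/∂w = x = 1
∂L/∂w = 4 × 1 = 4

Claimed value: 3
Incorrect: The correct gradient is 4.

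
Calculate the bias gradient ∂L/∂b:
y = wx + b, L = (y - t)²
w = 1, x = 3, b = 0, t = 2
∂L/∂b = 2

y = wx + b = (1)(3) + 0 = 3
∂L/∂y = 2(y - t) = 2(3 - 2) = 2
∂y/∂b = 1
∂L/∂b = ∂L/∂y · ∂y/∂b = 2 × 1 = 2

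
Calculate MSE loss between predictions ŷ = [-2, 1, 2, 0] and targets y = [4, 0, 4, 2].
MSE = 11.25

MSE = (1/4)((-2-4)² + (1-0)² + (2-4)² + (0-2)²) = (1/4)(36 + 1 + 4 + 4) = 11.25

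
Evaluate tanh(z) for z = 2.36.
0.9823

tanh(2.36) = (e^(2.36) - e^(-2.36))/(e^(2.36) + e^(-2.36)) = 0.9823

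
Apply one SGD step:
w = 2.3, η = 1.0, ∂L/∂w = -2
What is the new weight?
w_new = 4.3

w_new = w - η·∂L/∂w = 2.3 - 1.0×(-2) = 2.3 - (-2) = 4.3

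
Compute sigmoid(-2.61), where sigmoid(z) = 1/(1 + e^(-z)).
0.0685

sigmoid(-2.61) = 1/(1 + e^(2.61)) = 1/(1 + 13.6) = 0.0685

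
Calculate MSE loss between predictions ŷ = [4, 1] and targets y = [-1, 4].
MSE = 17

MSE = (1/2)((4--1)² + (1-4)²) = (1/2)(25 + 9) = 17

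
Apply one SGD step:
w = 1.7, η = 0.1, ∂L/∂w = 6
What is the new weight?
w_new = 1.1

w_new = w - η·∂L/∂w = 1.7 - 0.1×(6) = 1.7 - (0.6) = 1.1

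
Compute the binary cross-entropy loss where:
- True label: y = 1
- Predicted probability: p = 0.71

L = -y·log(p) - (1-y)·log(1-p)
L = 0.3425

L = -1·log(0.71) - 0·log(0.29) = -log(0.71) = 0.3425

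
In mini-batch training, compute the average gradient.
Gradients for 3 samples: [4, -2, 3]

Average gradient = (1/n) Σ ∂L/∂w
Average gradient = 1.667

Average = (1/3)(4 + -2 + 3) = 5/3 = 1.667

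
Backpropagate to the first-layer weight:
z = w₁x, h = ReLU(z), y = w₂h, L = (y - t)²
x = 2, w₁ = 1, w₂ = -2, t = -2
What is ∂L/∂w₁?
∂L/∂w₁ = 16

Forward pass:
z = w₁x = 1×2 = 2
h = ReLU(2) = 2
y = w₂h = -2×2 = -4

Backward pass:
∂L/∂y = 2(y - t) = 2(-4 - -2) = -4
∂y/∂h = w₂ = -2
∂h/∂z = 1 (ReLU derivative)
∂z/∂w₁ = x = 2

∂L/∂w₁ = -4 × -2 × 1 × 2 = 16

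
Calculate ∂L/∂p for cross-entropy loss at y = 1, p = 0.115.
∂L/∂p = -8.696

∂L/∂p = -y/p + (1-y)/(1-p) = -1/0.115 + 0 = -8.696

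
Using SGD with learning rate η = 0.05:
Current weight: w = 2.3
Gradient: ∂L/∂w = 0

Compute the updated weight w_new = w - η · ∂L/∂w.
w_new = 2.3

w_new = w - η·∂L/∂w = 2.3 - 0.05×(0) = 2.3 - (0) = 2.3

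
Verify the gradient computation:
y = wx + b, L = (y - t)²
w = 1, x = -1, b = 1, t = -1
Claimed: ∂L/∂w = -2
Correct

y = (1)(-1) + 1 = 0
∂L/∂y = 2(y - t) = 2(0 - -1) = 2
∂y/∂w = x = -1
∂L/∂w = 2 × -1 = -2

Claimed value: -2
Correct: The correct gradient is -2.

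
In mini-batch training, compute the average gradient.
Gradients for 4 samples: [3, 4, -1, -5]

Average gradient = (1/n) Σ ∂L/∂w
Average gradient = 0.25

Average = (1/4)(3 + 4 + -1 + -5) = 1/4 = 0.25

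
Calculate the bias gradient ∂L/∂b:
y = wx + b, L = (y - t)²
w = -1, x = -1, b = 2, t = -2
∂L/∂b = 10

y = wx + b = (-1)(-1) + 2 = 3
∂L/∂y = 2(y - t) = 2(3 - -2) = 10
∂y/∂b = 1
∂L/∂b = ∂L/∂y · ∂y/∂b = 10 × 1 = 10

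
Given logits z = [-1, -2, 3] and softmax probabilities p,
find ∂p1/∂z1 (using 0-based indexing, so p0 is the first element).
∂p1/∂z1 = 0.00653

p = softmax(z) = [0.01787, 0.006573, 0.9756]
p1 = 0.006573

∂p1/∂z1 = p1(1 - p1) = 0.006573 × (1 - 0.006573) = 0.00653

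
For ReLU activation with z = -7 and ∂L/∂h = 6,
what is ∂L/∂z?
∂L/∂z = 0

h = ReLU(-7) = 0
Since z < 0: ∂h/∂z = 0
∂L/∂z = ∂L/∂h · ∂h/∂z = 6 × 0 = 0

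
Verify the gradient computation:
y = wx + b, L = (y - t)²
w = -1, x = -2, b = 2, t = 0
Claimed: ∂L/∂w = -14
Incorrect

y = (-1)(-2) + 2 = 4
∂L/∂y = 2(y - t) = 2(4 - 0) = 8
∂y/∂w = x = -2
∂L/∂w = 8 × -2 = -16

Claimed value: -14
Incorrect: The correct gradient is -16.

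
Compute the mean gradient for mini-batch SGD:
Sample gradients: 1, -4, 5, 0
Average gradient = 0.5

Average = (1/4)(1 + -4 + 5 + 0) = 2/4 = 0.5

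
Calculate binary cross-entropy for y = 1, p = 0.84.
L = 0.1744

L = -1·log(0.84) - 0·log(0.16) = -log(0.84) = 0.1744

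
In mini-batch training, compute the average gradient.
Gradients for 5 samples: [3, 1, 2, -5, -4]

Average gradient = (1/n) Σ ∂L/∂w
Average gradient = -0.6

Average = (1/5)(3 + 1 + 2 + -5 + -4) = -3/5 = -0.6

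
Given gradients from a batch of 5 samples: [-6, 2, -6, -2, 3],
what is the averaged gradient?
Average gradient = -1.8

Average = (1/5)(-6 + 2 + -6 + -2 + 3) = -9/5 = -1.8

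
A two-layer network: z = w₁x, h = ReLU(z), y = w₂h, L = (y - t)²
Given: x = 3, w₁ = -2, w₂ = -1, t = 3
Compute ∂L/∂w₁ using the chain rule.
∂L/∂w₁ = 0

Forward pass:
z = w₁x = -2×3 = -6
h = ReLU(-6) = 0
y = w₂h = -1×0 = 0

Backward pass:
∂L/∂y = 2(y - t) = 2(0 - 3) = -6
∂y/∂h = w₂ = -1
∂h/∂z = 0 (ReLU derivative)
∂z/∂w₁ = x = 3

∂L/∂w₁ = -6 × -1 × 0 × 3 = 0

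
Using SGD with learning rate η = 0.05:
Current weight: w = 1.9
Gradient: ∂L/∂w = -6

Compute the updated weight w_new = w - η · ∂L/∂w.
w_new = 2.2

w_new = w - η·∂L/∂w = 1.9 - 0.05×(-6) = 1.9 - (-0.3) = 2.2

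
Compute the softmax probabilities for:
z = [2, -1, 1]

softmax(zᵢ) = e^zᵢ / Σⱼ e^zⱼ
p = [0.7054, 0.0351, 0.2595]

exp(z) = [7.389, 0.3679, 2.718]
Sum = 10.48
p = [0.7054, 0.0351, 0.2595]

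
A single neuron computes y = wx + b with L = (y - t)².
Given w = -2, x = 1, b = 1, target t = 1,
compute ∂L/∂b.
∂L/∂b = -4

y = wx + b = (-2)(1) + 1 = -1
∂L/∂y = 2(y - t) = 2(-1 - 1) = -4
∂y/∂b = 1
∂L/∂b = ∂L/∂y · ∂y/∂b = -4 × 1 = -4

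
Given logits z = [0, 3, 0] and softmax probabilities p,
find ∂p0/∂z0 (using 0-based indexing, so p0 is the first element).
∂p0/∂z0 = 0.04323

p = softmax(z) = [0.04528, 0.9094, 0.04528]
p0 = 0.04528

∂p0/∂z0 = p0(1 - p0) = 0.04528 × (1 - 0.04528) = 0.04323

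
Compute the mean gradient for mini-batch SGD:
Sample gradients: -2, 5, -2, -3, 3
Average gradient = 0.2

Average = (1/5)(-2 + 5 + -2 + -3 + 3) = 1/5 = 0.2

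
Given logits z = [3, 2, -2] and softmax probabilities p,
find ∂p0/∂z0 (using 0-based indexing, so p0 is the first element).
∂p0/∂z0 = 0.1983

p = softmax(z) = [0.7275, 0.2676, 0.004902]
p0 = 0.7275

∂p0/∂z0 = p0(1 - p0) = 0.7275 × (1 - 0.7275) = 0.1983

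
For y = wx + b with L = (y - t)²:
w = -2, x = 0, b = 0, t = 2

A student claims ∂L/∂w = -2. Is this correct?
Incorrect

y = (-2)(0) + 0 = 0
∂L/∂y = 2(y - t) = 2(0 - 2) = -4
∂y/∂w = x = 0
∂L/∂w = -4 × 0 = 0

Claimed value: -2
Incorrect: The correct gradient is 0.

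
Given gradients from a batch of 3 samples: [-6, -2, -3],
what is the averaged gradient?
Average gradient = -3.667

Average = (1/3)(-6 + -2 + -3) = -11/3 = -3.667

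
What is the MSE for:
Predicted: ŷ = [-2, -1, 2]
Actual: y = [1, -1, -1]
MSE = 6

MSE = (1/3)((-2-1)² + (-1--1)² + (2--1)²) = (1/3)(9 + 0 + 9) = 6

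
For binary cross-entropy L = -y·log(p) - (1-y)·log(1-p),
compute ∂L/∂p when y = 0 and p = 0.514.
∂L/∂p = 2.058

∂L/∂p = -y/p + (1-y)/(1-p) = 0 + 1/0.486 = 2.058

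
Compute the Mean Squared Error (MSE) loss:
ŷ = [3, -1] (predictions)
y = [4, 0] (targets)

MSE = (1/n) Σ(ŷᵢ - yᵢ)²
MSE = 1

MSE = (1/2)((3-4)² + (-1-0)²) = (1/2)(1 + 1) = 1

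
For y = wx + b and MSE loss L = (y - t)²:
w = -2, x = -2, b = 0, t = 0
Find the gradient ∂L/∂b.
∂L/∂b = 8

y = wx + b = (-2)(-2) + 0 = 4
∂L/∂y = 2(y - t) = 2(4 - 0) = 8
∂y/∂b = 1
∂L/∂b = ∂L/∂y · ∂y/∂b = 8 × 1 = 8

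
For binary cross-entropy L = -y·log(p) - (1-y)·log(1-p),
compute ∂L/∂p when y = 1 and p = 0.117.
∂L/∂p = -8.547

∂L/∂p = -y/p + (1-y)/(1-p) = -1/0.117 + 0 = -8.547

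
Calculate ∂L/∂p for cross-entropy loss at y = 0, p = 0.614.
∂L/∂p = 2.591

∂L/∂p = -y/p + (1-y)/(1-p) = 0 + 1/0.386 = 2.591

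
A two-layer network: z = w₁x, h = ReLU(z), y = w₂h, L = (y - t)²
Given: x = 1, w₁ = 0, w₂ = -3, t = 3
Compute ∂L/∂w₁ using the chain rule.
∂L/∂w₁ = 0

Forward pass:
z = w₁x = 0×1 = 0
h = ReLU(0) = 0
y = w₂h = -3×0 = 0

Backward pass:
∂L/∂y = 2(y - t) = 2(0 - 3) = -6
∂y/∂h = w₂ = -3
∂h/∂z = 0 (ReLU derivative)
∂z/∂w₁ = x = 1

∂L/∂w₁ = -6 × -3 × 0 × 1 = 0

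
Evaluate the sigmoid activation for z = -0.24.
0.4403

sigmoid(-0.24) = 1/(1 + e^(0.24)) = 1/(1 + 1.271) = 0.4403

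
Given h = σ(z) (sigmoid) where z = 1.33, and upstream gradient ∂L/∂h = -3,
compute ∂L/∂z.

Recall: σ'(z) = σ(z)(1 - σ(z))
∂L/∂z = -0.4962

σ(1.33) = 0.7908
σ'(1.33) = σ(1.33)(1 - σ(1.33)) = 0.7908 × 0.2092 = 0.1654
∂L/∂z = ∂L/∂h · σ'(z) = -3 × 0.1654 = -0.4962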